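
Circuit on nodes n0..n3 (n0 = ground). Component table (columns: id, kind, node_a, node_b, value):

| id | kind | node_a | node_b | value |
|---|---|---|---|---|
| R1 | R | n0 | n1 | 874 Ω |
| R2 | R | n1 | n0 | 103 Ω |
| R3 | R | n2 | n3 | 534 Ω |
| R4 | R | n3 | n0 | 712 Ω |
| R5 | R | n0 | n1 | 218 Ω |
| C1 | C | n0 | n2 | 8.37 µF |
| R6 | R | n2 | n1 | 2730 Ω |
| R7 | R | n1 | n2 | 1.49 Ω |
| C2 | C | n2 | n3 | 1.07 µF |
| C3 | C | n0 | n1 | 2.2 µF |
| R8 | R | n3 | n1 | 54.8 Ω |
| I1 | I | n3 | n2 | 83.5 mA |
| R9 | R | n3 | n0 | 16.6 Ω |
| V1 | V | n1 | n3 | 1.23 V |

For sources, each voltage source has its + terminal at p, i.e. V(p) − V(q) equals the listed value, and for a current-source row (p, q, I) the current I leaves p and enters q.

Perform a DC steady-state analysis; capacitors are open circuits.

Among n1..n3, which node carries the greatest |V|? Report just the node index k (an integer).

Apply KCL at each of the 3 non-ground nodes and solve the resulting linear system.
Node n1: branches {R1, R2, R5, R6, R7, C3, R8, V1} → V_1 = 0.9836
Node n2: branches {R3, C1, R6, R7, C2, I1} → V_2 = 1.104
Node n3: branches {R3, R4, C2, R8, I1, R9, V1} → V_3 = -0.2464
Source currents: i(V1)=0.04334

2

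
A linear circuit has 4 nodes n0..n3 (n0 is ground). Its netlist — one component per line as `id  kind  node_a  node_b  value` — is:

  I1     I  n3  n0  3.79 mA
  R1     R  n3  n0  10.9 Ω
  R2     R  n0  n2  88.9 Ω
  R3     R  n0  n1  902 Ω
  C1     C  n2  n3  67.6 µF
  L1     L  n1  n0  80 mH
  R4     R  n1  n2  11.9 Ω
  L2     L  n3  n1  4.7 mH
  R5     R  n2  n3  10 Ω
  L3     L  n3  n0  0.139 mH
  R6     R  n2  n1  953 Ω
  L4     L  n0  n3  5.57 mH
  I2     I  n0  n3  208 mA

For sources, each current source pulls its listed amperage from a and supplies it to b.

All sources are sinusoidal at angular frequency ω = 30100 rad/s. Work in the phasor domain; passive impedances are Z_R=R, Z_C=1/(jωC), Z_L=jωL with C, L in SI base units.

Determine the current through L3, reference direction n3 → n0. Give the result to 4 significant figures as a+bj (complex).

0.1686-0.07154j A

MNA unknowns: 3 node voltages V₁..V_3
I1: z[3]−=0.00379, z[0]+=0.00379
R1: Y=0.09174+0.000j on G[3,0]
R2: Y=0.01125+0.000j on G[0,2]
R3: Y=0.001109+0.000j on G[0,1]
C1: Y=0.000+2.035j on G[2,3]
L1: Y=0.000-0.0004153j on G[1,0]
R4: Y=0.08403+0.000j on G[1,2]
L2: Y=0.000-0.007069j on G[3,1]
R5: Y=0.1000+0.000j on G[2,3]
L3: Y=0.000-0.2390j on G[3,0]
R6: Y=0.001049+0.000j on G[2,1]
L4: Y=0.000-0.005965j on G[0,3]
I2: z[0]−=0.208, z[3]+=0.208
solve → V1=0.2884+0.6985j, V2=0.2950+0.7071j, V3=0.2993+0.7055j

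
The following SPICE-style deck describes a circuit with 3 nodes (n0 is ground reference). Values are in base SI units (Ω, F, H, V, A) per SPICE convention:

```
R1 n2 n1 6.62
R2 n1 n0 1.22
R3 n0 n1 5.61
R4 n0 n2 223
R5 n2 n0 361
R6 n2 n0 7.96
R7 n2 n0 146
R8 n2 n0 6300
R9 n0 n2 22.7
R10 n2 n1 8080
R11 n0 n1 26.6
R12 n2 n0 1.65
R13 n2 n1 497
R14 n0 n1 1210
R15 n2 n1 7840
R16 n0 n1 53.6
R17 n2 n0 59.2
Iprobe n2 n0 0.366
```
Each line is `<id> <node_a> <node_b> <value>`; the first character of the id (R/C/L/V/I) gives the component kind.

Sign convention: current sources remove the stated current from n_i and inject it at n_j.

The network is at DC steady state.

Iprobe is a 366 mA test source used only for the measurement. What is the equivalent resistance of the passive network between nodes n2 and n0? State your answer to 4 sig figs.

R_eq = 1.063 Ω

MNA unknowns: 2 node voltages V₁..V_2
R1: Y=0.1511 on G[2,1]
R2: Y=0.8197 on G[1,0]
R3: Y=0.1783 on G[0,1]
R4: Y=0.004484 on G[0,2]
R5: Y=0.002770 on G[2,0]
R6: Y=0.1256 on G[2,0]
R7: Y=0.006849 on G[2,0]
R8: Y=0.0001587 on G[2,0]
R9: Y=0.04405 on G[0,2]
R10: Y=0.0001238 on G[2,1]
R11: Y=0.03759 on G[0,1]
R12: Y=0.6061 on G[2,0]
R13: Y=0.002012 on G[2,1]
R14: Y=0.0008264 on G[0,1]
R15: Y=0.0001276 on G[2,1]
R16: Y=0.01866 on G[0,1]
R17: Y=0.01689 on G[2,0]
Iprobe: z[2]−=0.366, z[0]+=0.366
solve → V1=-0.04936, V2=-0.3890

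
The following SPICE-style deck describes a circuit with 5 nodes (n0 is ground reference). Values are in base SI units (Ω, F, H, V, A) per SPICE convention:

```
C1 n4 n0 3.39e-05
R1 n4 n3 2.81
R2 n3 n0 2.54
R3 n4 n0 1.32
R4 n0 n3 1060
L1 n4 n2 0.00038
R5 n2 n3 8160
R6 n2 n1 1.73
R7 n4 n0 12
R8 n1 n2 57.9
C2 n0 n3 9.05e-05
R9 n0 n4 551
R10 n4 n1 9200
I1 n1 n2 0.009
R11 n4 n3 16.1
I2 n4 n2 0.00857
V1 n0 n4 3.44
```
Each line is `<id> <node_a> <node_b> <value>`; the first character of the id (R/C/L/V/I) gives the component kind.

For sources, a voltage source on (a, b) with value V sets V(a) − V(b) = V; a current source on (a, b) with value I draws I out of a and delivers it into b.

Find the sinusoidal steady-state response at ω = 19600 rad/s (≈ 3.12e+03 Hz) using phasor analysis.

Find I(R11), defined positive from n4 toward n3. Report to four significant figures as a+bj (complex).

-0.1946-0.04162j A

MNA unknowns: 4 node voltages V₁..V_4 plus 1 source current (V1)
C1: Y=0.000+0.6644j on G[4,0]
R1: Y=0.3559+0.000j on G[4,3]
R2: Y=0.3937+0.000j on G[3,0]
R3: Y=0.7576+0.000j on G[4,0]
R4: Y=0.0009434+0.000j on G[0,3]
L1: Y=0.000-0.1343j on G[4,2]
R5: Y=0.0001225+0.000j on G[2,3]
R6: Y=0.5780+0.000j on G[2,1]
R7: Y=0.08333+0.000j on G[4,0]
R8: Y=0.01727+0.000j on G[1,2]
C2: Y=0.000+1.774j on G[0,3]
R9: Y=0.001815+0.000j on G[0,4]
R10: Y=0.0001087+0.000j on G[4,1]
I1: z[1]−=0.009, z[2]+=0.009
R11: Y=0.06211+0.000j on G[4,3]
I2: z[4]−=0.00857, z[2]+=0.00857
V1: row V0−V4=3.44, i_V1 at 0,4
solve → V1=-3.456+0.06669j, V2=-3.440+0.06670j, V3=-0.3071+0.6702j, V4=-3.440+0.000j
aux → i_V1=-4.209-2.566j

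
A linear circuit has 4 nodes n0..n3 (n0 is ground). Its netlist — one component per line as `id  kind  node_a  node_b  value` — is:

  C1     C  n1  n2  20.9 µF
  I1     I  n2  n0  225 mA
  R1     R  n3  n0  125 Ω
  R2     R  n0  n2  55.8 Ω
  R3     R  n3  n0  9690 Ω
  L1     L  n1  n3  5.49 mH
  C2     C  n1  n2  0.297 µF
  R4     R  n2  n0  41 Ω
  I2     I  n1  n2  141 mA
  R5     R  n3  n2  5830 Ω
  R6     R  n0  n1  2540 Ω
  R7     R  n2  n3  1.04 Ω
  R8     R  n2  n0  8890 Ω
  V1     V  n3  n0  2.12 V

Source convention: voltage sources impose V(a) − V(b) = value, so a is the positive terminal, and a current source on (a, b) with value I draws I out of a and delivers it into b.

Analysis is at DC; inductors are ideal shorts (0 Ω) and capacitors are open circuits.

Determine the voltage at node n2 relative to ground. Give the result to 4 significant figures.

1.947 V

Element admittances at DC:
  Y(C1) = 0.000 S between n1,n2
  I1: injects 0.225 A into n0 (from n2)
  Y(R1) = 0.008000 S between n3,n0
  Y(R2) = 0.01792 S between n0,n2
  Y(R3) = 0.0001032 S between n3,n0
  L1: short n1↔n3 (DC inductor)
  Y(C2) = 0.000 S between n1,n2
  Y(R4) = 0.02439 S between n2,n0
  I2: injects 0.141 A into n2 (from n1)
  Y(R5) = 0.0001715 S between n3,n2
  Y(R6) = 0.0003937 S between n0,n1
  Y(R7) = 0.9615 S between n2,n3
  Y(R8) = 0.0001125 S between n2,n0
  V1: constraint V(n3)−V(n0) = 2.12
Assemble and solve the 5×5 MNA system:
  V(n1)=2.120  V(n2)=1.947  V(n3)=2.120
  i(L1)=-0.1418  i(V1)=-0.3256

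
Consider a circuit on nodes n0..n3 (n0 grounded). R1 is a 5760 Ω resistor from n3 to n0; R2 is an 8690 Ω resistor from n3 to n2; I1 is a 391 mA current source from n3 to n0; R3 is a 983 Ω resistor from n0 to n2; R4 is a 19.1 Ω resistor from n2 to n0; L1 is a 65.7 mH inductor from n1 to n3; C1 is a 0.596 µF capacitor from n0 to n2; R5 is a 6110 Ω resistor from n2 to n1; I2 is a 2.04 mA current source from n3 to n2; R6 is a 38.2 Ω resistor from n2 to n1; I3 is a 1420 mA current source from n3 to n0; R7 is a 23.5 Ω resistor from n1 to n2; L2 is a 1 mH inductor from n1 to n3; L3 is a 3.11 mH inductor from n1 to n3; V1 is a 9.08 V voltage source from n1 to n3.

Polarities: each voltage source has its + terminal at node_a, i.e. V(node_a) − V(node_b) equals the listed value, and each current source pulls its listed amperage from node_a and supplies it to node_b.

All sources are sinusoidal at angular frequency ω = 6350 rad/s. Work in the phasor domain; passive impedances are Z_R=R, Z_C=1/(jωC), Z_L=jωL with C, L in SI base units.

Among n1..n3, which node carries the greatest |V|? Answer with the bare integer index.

Apply KCL at each of the 3 non-ground nodes and solve the resulting linear system.
Node n1: branches {L1, R5, R6, R7, L2, L3, V1} → V_1 = -59.62+2.365j
Node n2: branches {R2, R3, R4, C1, R5, I2, R6, R7} → V_2 = -33.54+2.371j
Node n3: branches {R1, R2, I1, L1, I2, I3, L2, L3, V1} → V_3 = -68.70+2.365j
Source currents: i(V1)=1.797+1.912j

3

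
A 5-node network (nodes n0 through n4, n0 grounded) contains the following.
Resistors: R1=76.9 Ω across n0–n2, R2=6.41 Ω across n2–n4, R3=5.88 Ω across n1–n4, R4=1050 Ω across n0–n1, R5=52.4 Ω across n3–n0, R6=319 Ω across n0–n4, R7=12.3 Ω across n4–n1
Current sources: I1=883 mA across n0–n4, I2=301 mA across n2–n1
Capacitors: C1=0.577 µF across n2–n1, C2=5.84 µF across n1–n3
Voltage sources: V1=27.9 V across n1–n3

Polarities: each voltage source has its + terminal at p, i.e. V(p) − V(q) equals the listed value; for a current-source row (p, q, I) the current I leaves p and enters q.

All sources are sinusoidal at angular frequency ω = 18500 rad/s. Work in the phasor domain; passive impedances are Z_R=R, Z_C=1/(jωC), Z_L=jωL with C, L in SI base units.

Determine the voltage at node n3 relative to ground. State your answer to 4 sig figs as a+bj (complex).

MNA unknowns: 4 node voltages V₁..V_4 plus 1 source current (V1)
R1: Y=0.01300+0.000j on G[0,2]
R2: Y=0.1560+0.000j on G[2,4]
I1: z[0]−=0.883, z[4]+=0.883
R3: Y=0.1701+0.000j on G[1,4]
R4: Y=0.0009524+0.000j on G[0,1]
R5: Y=0.01908+0.000j on G[3,0]
R6: Y=0.003135+0.000j on G[0,4]
I2: z[2]−=0.301, z[1]+=0.301
C1: Y=0.000+0.01067j on G[2,1]
C2: Y=0.000+0.1080j on G[1,3]
R7: Y=0.08130+0.000j on G[4,1]
V1: row V1−V3=27.9, i_V1 at 1,3
solve → V1=40.90-0.1983j, V2=35.97+0.3067j, V3=13.00-0.1983j, V4=40.87-0.004866j
aux → i_V1=0.2481-3.018j

13.00-0.1983j V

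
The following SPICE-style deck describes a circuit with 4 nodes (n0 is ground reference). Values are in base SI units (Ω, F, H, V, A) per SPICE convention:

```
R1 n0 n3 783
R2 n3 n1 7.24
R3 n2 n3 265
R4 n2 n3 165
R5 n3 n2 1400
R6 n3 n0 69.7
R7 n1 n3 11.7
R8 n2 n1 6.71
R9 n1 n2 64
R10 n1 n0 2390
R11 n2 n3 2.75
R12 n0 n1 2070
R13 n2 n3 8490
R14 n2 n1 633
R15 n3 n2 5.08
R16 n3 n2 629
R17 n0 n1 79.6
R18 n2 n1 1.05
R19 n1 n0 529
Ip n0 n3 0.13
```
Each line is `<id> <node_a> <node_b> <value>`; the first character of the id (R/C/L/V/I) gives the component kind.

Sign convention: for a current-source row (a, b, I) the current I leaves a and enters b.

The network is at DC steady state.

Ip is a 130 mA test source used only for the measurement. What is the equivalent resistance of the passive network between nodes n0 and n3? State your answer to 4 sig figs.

R_eq = 32.68 Ω

Apply KCL at each of the 3 non-ground nodes and solve the resulting linear system.
Node n1: branches {R2, R7, R8, R9, R10, R12, R14, R17, R18, R19} → V_1 = 4.143
Node n2: branches {R3, R4, R5, R8, R9, R11, R13, R14, R15, R16, R18} → V_2 = 4.179
Node n3: branches {R1, R2, R3, R4, R5, R6, R7, R11, R13, R15, R16, Ip} → V_3 = 4.249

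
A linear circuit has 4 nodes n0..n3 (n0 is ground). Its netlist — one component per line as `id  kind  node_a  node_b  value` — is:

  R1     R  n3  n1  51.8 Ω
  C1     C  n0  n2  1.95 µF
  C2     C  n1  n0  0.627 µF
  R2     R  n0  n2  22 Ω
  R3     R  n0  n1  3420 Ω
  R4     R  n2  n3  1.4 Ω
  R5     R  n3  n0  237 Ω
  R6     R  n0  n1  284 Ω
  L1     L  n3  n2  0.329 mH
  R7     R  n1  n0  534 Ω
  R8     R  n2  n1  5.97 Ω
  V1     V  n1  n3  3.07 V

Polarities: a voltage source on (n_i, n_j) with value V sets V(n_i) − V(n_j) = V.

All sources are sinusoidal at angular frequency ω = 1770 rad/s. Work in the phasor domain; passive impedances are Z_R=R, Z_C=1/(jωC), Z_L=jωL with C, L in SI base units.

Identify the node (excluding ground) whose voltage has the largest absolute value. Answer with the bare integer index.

1

Element admittances at ω=1770 rad/s:
  Y(R1) = 0.01931+0.000j S between n3,n1
  Y(C1) = 0.000+0.003452j S between n0,n2
  Y(C2) = 0.000+0.001110j S between n1,n0
  Y(R2) = 0.04545+0.000j S between n0,n2
  Y(R3) = 0.0002924+0.000j S between n0,n1
  Y(R4) = 0.7143+0.000j S between n2,n3
  Y(R5) = 0.004219+0.000j S between n3,n0
  Y(R6) = 0.003521+0.000j S between n0,n1
  Y(L1) = 0.000-1.717j S between n3,n2
  Y(R7) = 0.001873+0.000j S between n1,n0
  Y(R8) = 0.1675+0.000j S between n2,n1
  V1: constraint V(n1)−V(n3) = 3.07
Assemble and solve the 4×4 MNA system:
  V(n1)=2.648-0.2344j  V(n2)=-0.2972+0.008983j  V(n3)=-0.4218-0.2344j
  i(V1)=-0.5680+0.03916j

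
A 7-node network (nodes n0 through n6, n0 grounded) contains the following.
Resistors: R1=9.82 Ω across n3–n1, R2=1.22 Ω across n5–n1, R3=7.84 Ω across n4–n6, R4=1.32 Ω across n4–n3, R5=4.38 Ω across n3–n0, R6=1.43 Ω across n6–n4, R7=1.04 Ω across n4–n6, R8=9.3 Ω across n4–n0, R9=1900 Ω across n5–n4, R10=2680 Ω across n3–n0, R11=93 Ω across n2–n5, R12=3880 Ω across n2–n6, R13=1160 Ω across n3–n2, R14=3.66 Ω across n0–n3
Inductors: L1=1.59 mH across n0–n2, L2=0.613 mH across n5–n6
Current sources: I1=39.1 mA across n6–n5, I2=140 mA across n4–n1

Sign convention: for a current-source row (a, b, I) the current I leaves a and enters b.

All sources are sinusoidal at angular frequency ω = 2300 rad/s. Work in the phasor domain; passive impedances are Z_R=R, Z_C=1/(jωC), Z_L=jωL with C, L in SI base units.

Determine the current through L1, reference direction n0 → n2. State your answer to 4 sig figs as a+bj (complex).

Apply KCL at each of the 6 non-ground nodes and solve the resulting linear system.
Node n1: branches {R1, R2, I2} → V_1 = 0.2143+0.1680j
Node n2: branches {L1, R11, R12, R13} → V_2 = -0.007262+0.003109j
Node n3: branches {R1, R4, R5, R10, R13, R14} → V_3 = 0.003232+0.0006376j
Node n4: branches {R3, R4, R6, R7, R8, R9, I2} → V_4 = -0.02299-0.02144j
Node n5: branches {R2, I1, L2, R9, R11} → V_5 = 0.06977+0.1888j
Node n6: branches {R3, R6, I1, R7, L2, R12} → V_6 = 0.04277-0.03215j

-0.0008503-0.001986j A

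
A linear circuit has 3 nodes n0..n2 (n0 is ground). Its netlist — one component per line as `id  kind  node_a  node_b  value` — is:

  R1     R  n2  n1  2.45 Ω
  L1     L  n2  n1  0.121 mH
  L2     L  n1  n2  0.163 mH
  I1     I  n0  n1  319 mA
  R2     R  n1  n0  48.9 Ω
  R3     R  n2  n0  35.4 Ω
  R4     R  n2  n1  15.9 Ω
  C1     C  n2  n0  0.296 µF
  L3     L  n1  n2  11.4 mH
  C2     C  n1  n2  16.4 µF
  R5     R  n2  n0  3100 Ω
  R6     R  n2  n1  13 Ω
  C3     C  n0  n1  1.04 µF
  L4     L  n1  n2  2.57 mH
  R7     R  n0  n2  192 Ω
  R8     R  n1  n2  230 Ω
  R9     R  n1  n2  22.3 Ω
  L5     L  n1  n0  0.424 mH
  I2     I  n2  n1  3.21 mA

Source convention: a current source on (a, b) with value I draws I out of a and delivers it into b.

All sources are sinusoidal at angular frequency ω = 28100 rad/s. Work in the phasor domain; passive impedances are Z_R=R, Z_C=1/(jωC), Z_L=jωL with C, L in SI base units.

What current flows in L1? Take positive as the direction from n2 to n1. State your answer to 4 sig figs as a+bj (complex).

-0.06394+0.03638j A

Element admittances at ω=28100 rad/s:
  Y(R1) = 0.4082+0.000j S between n2,n1
  Y(L1) = 0.000-0.2941j S between n2,n1
  Y(L2) = 0.000-0.2183j S between n1,n2
  I1: injects 0.319 A into n1 (from n0)
  Y(R2) = 0.02045+0.000j S between n1,n0
  Y(R3) = 0.02825+0.000j S between n2,n0
  Y(R4) = 0.06289+0.000j S between n2,n1
  Y(C1) = 0.000+0.008318j S between n2,n0
  Y(L3) = 0.000-0.003122j S between n1,n2
  Y(C2) = 0.000+0.4608j S between n1,n2
  Y(R5) = 0.0003226+0.000j S between n2,n0
  Y(R6) = 0.07692+0.000j S between n2,n1
  Y(C3) = 0.000+0.02922j S between n0,n1
  Y(L4) = 0.000-0.01385j S between n1,n2
  Y(R7) = 0.005208+0.000j S between n0,n2
  Y(R8) = 0.004348+0.000j S between n1,n2
  Y(R9) = 0.04484+0.000j S between n1,n2
  Y(L5) = 0.000-0.08393j S between n1,n0
  I2: injects 0.00321 A into n1 (from n2)
Assemble and solve the 2×2 MNA system:
  V(n1)=3.346+3.016j  V(n2)=3.222+2.799j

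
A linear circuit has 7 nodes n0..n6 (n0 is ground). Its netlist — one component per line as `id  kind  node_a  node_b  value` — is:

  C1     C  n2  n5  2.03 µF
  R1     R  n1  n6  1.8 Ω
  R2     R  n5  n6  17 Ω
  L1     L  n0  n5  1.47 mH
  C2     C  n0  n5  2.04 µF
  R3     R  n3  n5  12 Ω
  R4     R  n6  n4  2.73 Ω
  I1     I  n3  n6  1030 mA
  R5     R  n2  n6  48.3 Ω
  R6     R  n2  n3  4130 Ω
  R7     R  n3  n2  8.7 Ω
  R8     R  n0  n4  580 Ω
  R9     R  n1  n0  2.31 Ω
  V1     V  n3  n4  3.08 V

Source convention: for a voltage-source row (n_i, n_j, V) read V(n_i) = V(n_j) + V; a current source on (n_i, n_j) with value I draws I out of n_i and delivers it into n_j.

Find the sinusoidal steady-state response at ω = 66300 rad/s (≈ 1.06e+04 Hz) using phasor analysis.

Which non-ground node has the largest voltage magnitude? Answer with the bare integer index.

Element admittances at ω=66300 rad/s:
  Y(C1) = 0.000+0.1346j S between n2,n5
  Y(R1) = 0.5556+0.000j S between n1,n6
  Y(R2) = 0.05882+0.000j S between n5,n6
  Y(L1) = 0.000-0.01026j S between n0,n5
  Y(C2) = 0.000+0.1353j S between n0,n5
  Y(R3) = 0.08333+0.000j S between n3,n5
  Y(R4) = 0.3663+0.000j S between n6,n4
  I1: injects 1.03 A into n6 (from n3)
  Y(R5) = 0.02070+0.000j S between n2,n6
  Y(R6) = 0.0002421+0.000j S between n2,n3
  Y(R7) = 0.1149+0.000j S between n3,n2
  Y(R8) = 0.001724+0.000j S between n0,n4
  Y(R9) = 0.4329+0.000j S between n1,n0
  V1: constraint V(n3)−V(n4) = 3.08
Assemble and solve the 7×7 MNA system:
  V(n1)=-0.01058-0.02410j  V(n2)=0.1393-0.1135j  V(n3)=0.2113-0.06202j  V(n4)=-2.869-0.06202j  V(n5)=0.08433-0.07623j  V(n6)=-0.01883-0.04288j
  i(V1)=-1.049-0.007116j

4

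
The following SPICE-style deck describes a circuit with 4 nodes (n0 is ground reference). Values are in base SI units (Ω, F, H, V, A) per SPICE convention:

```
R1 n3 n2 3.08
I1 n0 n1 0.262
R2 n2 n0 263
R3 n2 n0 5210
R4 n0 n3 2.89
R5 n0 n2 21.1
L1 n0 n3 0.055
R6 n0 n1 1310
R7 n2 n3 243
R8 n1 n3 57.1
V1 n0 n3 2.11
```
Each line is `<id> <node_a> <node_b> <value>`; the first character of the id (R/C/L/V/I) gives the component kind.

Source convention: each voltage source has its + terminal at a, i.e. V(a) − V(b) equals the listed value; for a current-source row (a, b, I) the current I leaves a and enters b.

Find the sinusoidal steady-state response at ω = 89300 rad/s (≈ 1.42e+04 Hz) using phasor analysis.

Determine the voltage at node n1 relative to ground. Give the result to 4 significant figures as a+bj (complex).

Element admittances at ω=89300 rad/s:
  Y(R1) = 0.3247+0.000j S between n3,n2
  I1: injects 0.262 A into n1 (from n0)
  Y(R2) = 0.003802+0.000j S between n2,n0
  Y(R3) = 0.0001919+0.000j S between n2,n0
  Y(R4) = 0.3460+0.000j S between n0,n3
  Y(R5) = 0.04739+0.000j S between n0,n2
  Y(L1) = 0.000-0.0002036j S between n0,n3
  Y(R6) = 0.0007634+0.000j S between n0,n1
  Y(R7) = 0.004115+0.000j S between n2,n3
  Y(R8) = 0.01751+0.000j S between n1,n3
  V1: constraint V(n0)−V(n3) = 2.11
Assemble and solve the 4×4 MNA system:
  V(n1)=12.31+0.000j  V(n2)=-1.825+0.000j  V(n3)=-2.110+0.000j
  i(V1)=-1.076+0.0004296j

12.31+0.000j V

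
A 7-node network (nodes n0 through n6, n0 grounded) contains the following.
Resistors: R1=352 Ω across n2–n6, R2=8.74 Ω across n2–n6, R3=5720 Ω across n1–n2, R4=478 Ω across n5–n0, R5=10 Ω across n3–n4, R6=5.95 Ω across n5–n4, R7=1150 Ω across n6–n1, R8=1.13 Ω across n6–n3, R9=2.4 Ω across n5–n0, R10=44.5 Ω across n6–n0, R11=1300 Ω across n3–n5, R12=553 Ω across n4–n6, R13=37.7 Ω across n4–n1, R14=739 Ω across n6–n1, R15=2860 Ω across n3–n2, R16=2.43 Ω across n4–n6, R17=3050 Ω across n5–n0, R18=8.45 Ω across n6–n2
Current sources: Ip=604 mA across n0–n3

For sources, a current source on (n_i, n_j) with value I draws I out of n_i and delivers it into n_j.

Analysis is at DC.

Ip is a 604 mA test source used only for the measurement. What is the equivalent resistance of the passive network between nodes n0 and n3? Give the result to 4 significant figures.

Apply KCL at each of the 6 non-ground nodes and solve the resulting linear system.
Node n1: branches {R3, R7, R13, R14} → V_1 = 4.161
Node n2: branches {R1, R2, R3, R15, R18} → V_2 = 4.939
Node n3: branches {R5, R8, R11, R15, Ip} → V_3 = 5.462
Node n4: branches {R5, R6, R12, R13, R16} → V_4 = 4.090
Node n5: branches {R4, R6, R9, R11, R17} → V_5 = 1.176
Node n6: branches {R1, R2, R7, R8, R10, R12, R14, R16, R18} → V_6 = 4.939

R_eq = 9.043 Ω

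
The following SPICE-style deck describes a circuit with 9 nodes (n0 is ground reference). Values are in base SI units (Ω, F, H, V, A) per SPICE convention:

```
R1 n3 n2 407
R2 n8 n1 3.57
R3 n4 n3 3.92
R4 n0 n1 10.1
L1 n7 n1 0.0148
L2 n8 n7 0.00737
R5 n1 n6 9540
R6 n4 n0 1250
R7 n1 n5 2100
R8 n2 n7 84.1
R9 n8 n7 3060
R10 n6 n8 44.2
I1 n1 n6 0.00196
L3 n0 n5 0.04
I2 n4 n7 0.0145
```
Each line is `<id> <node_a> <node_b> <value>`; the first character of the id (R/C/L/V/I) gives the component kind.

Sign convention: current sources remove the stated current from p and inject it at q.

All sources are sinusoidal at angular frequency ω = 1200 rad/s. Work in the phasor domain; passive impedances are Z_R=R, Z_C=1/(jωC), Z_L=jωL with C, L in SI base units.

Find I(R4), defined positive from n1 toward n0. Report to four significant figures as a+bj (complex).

0.004064-1.406e-05j A

MNA unknowns: 8 node voltages V₁..V_8
R1: Y=0.002457+0.000j on G[3,2]
R2: Y=0.2801+0.000j on G[8,1]
R3: Y=0.2551+0.000j on G[4,3]
R4: Y=0.09901+0.000j on G[0,1]
L1: Y=0.000-0.05631j on G[7,1]
L2: Y=0.000-0.1131j on G[8,7]
R5: Y=0.0001048+0.000j on G[1,6]
R6: Y=0.0008000+0.000j on G[4,0]
R7: Y=0.0004762+0.000j on G[1,5]
R8: Y=0.01189+0.000j on G[2,7]
R9: Y=0.0003268+0.000j on G[8,7]
R10: Y=0.02262+0.000j on G[6,8]
I1: z[1]−=0.00196, z[6]+=0.00196
L3: Y=0.000-0.02083j on G[0,5]
I2: z[4]−=0.0145, z[7]+=0.0145
solve → V1=0.04105-0.0001420j, V2=-0.8239+0.02420j, V3=-5.063+0.01827j, V4=-5.104+0.01821j, V5=2.468e-05+0.0009376j, V6=0.1436+0.002022j, V7=0.05212+0.02543j, V8=0.05744+0.002032j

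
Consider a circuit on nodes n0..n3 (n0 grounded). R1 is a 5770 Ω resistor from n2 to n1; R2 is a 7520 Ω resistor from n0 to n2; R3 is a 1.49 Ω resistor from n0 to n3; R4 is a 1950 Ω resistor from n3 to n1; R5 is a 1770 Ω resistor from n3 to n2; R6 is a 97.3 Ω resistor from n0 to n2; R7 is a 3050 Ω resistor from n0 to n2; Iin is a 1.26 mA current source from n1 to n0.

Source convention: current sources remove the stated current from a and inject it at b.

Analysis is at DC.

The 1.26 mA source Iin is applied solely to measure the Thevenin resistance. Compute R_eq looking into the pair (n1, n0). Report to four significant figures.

R_eq = 1464. Ω

Apply KCL at each of the 3 non-ground nodes and solve the resulting linear system.
Node n1: branches {R1, R4, Iin} → V_1 = -1.845
Node n2: branches {R1, R2, R5, R6, R7} → V_2 = -0.02792
Node n3: branches {R3, R4, R5} → V_3 = -0.001431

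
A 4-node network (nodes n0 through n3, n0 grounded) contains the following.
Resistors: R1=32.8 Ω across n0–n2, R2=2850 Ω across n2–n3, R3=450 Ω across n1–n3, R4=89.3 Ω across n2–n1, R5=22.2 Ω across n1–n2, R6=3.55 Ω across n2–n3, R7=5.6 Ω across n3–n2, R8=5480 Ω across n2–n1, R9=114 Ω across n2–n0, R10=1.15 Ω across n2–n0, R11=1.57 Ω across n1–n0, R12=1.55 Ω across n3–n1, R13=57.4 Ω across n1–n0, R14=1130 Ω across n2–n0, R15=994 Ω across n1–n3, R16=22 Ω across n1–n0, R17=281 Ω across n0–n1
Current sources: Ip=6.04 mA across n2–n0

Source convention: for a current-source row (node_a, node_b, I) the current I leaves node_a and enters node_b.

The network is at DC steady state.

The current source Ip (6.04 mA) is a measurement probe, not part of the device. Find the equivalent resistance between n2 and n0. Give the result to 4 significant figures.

Apply KCL at each of the 3 non-ground nodes and solve the resulting linear system.
Node n1: branches {R3, R4, R5, R8, R11, R12, R13, R15, R16, R17} → V_1 = -0.001688
Node n2: branches {R1, R2, R4, R5, R6, R7, R8, R9, R10, R14, Ip} → V_2 = -0.005334
Node n3: branches {R2, R3, R6, R7, R12, R15} → V_3 = -0.003203

R_eq = 0.8831 Ω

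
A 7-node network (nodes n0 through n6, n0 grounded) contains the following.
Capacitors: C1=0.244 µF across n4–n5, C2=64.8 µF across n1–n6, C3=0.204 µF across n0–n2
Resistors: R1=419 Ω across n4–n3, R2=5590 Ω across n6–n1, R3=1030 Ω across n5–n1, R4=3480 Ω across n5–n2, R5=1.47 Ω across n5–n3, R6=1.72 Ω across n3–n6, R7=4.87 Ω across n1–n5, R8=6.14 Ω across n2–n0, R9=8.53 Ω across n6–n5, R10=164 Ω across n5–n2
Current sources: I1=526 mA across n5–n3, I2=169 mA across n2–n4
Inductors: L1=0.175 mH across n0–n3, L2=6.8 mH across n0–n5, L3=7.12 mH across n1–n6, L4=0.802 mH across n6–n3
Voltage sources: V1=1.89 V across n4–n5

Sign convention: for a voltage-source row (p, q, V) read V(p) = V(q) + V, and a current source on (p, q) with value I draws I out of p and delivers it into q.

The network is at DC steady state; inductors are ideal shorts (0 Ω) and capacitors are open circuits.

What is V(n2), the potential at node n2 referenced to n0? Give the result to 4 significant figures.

-0.9985 V

MNA unknowns: 6 node voltages V₁..V_6 plus 5 source currents (L1, L2, L3, L4, V1)
C1: Y=0.000 on G[4,5]
R1: Y=0.002387 on G[4,3]
I1: z[5]−=0.526, z[3]+=0.526
R2: Y=0.0001789 on G[6,1]
L1: row V0−V3=0, i_L1 at 0,3
R3: Y=0.0009709 on G[5,1]
L2: row V0−V5=0, i_L2 at 0,5
R4: Y=0.0002874 on G[5,2]
R5: Y=0.6803 on G[5,3]
C2: Y=0.000 on G[1,6]
R6: Y=0.5814 on G[3,6]
L3: row V1−V6=0, i_L3 at 1,6
R7: Y=0.2053 on G[1,5]
R8: Y=0.1629 on G[2,0]
L4: row V6−V3=0, i_L4 at 6,3
R9: Y=0.1172 on G[6,5]
C3: Y=0.000 on G[0,2]
I2: z[2]−=0.169, z[4]+=0.169
R10: Y=0.006098 on G[5,2]
V1: row V4−V5=1.89, i_V1 at 4,5
solve → V1=0.000, V2=-0.9985, V3=0.000, V4=1.890, V5=0.000, V6=0.000
aux → i_L1=-0.5305, i_L2=0.3679, i_L3=0.000, i_L4=0.000, i_V1=0.1645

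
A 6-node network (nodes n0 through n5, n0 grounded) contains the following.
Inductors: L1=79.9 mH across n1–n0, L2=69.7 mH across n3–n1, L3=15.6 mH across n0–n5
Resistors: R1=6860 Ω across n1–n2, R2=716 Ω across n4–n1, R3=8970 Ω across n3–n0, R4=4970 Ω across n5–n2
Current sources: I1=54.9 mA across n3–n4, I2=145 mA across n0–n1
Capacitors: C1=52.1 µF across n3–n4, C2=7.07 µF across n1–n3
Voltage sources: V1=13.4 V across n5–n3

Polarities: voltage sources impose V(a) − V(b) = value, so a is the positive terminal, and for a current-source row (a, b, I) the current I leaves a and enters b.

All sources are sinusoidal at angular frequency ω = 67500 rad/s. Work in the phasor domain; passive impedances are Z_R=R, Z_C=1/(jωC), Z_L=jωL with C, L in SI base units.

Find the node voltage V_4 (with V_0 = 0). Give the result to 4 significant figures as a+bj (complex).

1.326+127.6j V

Apply KCL at each of the 5 non-ground nodes and solve the resulting linear system.
Node n1: branches {L1, R1, C2, R2, I2, L2} → V_1 = 1.328+127.4j
Node n2: branches {R1, R4} → V_2 = 9.097+127.5j
Node n3: branches {I1, C1, C2, R3, L2, V1} → V_3 = 1.326+127.7j
Node n4: branches {I1, C1, R2} → V_4 = 1.326+127.6j
Node n5: branches {R4, L3, V1} → V_5 = 14.73+127.7j
Source currents: i(V1)=-0.1224+0.01396j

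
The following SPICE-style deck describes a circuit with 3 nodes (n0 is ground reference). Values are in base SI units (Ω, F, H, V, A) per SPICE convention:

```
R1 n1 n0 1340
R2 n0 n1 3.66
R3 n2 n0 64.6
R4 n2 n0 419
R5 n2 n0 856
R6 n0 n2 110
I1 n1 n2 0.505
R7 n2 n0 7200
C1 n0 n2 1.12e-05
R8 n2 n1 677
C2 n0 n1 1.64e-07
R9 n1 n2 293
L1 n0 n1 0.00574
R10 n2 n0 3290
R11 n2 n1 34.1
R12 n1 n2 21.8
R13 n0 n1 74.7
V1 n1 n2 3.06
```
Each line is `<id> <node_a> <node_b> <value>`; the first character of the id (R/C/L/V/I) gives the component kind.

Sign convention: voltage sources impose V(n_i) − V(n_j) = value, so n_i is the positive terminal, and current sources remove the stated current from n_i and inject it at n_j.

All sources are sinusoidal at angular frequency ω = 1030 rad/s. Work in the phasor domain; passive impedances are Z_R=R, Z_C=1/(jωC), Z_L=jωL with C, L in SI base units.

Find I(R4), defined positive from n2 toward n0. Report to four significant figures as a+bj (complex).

-0.006881+0.0004773j A

Apply KCL at each of the 2 non-ground nodes and solve the resulting linear system.
Node n1: branches {R1, R2, I1, R8, C2, R9, L1, R11, R12, R13, V1} → V_1 = 0.1771+0.2000j
Node n2: branches {R3, R4, R5, R6, I1, R7, C1, R8, R9, R10, R11, R12, V1} → V_2 = -2.883+0.2000j
Source currents: i(V1)=-0.8347-0.02754j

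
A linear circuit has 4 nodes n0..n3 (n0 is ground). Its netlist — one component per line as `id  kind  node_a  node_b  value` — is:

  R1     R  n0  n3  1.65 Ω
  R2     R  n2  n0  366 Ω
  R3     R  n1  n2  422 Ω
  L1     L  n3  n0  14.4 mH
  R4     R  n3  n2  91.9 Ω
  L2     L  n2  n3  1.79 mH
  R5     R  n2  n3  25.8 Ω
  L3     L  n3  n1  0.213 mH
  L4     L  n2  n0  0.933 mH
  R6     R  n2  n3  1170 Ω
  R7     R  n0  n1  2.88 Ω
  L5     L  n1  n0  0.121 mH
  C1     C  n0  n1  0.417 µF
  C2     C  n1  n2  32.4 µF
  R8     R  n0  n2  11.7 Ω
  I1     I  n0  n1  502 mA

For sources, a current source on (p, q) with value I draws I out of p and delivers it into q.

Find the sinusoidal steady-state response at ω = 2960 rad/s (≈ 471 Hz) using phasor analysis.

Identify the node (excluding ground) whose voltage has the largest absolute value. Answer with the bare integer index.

1

MNA unknowns: 3 node voltages V₁..V_3
R1: Y=0.6061+0.000j on G[0,3]
R2: Y=0.002732+0.000j on G[2,0]
R3: Y=0.002370+0.000j on G[1,2]
L1: Y=0.000-0.02346j on G[3,0]
R4: Y=0.01088+0.000j on G[3,2]
L2: Y=0.000-0.1887j on G[2,3]
R5: Y=0.03876+0.000j on G[2,3]
L3: Y=0.000-1.586j on G[3,1]
L4: Y=0.000-0.3621j on G[2,0]
R6: Y=0.0008547+0.000j on G[2,3]
R7: Y=0.3472+0.000j on G[0,1]
L5: Y=0.000-2.792j on G[1,0]
C1: Y=0.000+0.001234j on G[0,1]
C2: Y=0.000+0.09590j on G[1,2]
R8: Y=0.08547+0.000j on G[0,2]
I1: z[0]−=0.502, z[1]+=0.502
solve → V1=0.04094+0.1543j, V2=0.01578+0.01705j, V3=0.07747+0.1101j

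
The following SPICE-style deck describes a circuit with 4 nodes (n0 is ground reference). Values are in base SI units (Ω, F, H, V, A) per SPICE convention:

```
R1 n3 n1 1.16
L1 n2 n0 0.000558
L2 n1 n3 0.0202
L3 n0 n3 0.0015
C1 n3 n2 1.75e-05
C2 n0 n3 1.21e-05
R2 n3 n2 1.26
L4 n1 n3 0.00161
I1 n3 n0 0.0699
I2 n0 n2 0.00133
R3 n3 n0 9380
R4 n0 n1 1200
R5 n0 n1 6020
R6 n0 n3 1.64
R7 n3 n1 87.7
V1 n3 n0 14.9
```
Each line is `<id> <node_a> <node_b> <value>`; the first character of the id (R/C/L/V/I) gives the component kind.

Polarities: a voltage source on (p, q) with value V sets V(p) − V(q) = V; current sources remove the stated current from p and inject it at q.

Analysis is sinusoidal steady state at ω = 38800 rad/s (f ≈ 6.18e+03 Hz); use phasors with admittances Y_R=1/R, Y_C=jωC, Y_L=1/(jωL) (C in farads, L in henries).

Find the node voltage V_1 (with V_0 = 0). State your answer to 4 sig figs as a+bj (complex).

MNA unknowns: 3 node voltages V₁..V_3 plus 1 source current (V1)
R1: Y=0.8621+0.000j on G[3,1]
L1: Y=0.000-0.04619j on G[2,0]
L2: Y=0.000-0.001276j on G[1,3]
L3: Y=0.000-0.01718j on G[0,3]
C1: Y=0.000+0.6790j on G[3,2]
C2: Y=0.000+0.4695j on G[0,3]
R2: Y=0.7937+0.000j on G[3,2]
L4: Y=0.000-0.01601j on G[1,3]
I1: z[3]−=0.0699, z[0]+=0.0699
I2: z[0]−=0.00133, z[2]+=0.00133
R3: Y=0.0001066+0.000j on G[3,0]
R4: Y=0.0008333+0.000j on G[0,1]
R5: Y=0.0001661+0.000j on G[0,1]
R6: Y=0.6098+0.000j on G[0,3]
R7: Y=0.01140+0.000j on G[3,1]
V1: row V3−V0=14.9, i_V1 at 3,0
solve → V1=14.88-0.0003365j, V2=15.32+0.5293j, V3=14.90+0.000j
aux → i_V1=-9.195-6.031j

14.88-0.0003365j V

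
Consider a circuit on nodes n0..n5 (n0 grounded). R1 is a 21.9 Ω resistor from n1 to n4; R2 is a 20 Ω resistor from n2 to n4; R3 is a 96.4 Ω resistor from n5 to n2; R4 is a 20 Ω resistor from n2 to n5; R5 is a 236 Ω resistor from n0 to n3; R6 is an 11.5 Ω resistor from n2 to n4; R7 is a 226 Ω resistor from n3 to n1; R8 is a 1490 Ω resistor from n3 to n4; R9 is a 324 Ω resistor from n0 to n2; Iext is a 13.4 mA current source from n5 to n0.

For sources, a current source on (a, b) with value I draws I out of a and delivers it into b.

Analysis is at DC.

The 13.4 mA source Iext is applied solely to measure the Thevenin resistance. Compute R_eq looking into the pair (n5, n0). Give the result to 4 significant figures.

Apply KCL at each of the 5 non-ground nodes and solve the resulting linear system.
Node n1: branches {R1, R7} → V_1 = -2.393
Node n2: branches {R2, R3, R4, R6, R9} → V_2 = -2.538
Node n3: branches {R5, R7, R8} → V_3 = -1.314
Node n4: branches {R1, R2, R6, R8} → V_4 = -2.497
Node n5: branches {R3, R4, Iext} → V_5 = -2.760

R_eq = 206.0 Ω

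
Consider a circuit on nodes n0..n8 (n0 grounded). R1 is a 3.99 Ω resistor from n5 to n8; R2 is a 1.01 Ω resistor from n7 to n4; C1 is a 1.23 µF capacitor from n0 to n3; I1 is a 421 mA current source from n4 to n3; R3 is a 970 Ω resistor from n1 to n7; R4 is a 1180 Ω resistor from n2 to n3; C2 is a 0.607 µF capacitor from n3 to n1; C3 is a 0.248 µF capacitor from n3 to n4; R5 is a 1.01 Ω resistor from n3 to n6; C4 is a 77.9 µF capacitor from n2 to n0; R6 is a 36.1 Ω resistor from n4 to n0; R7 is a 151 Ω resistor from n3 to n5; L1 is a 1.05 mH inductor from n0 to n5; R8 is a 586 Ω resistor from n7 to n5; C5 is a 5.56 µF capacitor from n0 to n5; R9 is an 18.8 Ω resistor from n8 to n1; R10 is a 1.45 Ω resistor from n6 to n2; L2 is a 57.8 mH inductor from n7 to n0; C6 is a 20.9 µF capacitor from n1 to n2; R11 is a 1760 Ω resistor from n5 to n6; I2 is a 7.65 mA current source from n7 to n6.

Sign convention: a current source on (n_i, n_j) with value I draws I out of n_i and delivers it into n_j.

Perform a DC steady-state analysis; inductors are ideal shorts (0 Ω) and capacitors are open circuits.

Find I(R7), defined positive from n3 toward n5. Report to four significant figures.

MNA unknowns: 8 node voltages V₁..V_8 plus 2 source currents (L1, L2)
R1: Y=0.2506 on G[5,8]
R2: Y=0.9901 on G[7,4]
C1: Y=0.000 on G[0,3]
I1: z[4]−=0.421, z[3]+=0.421
R3: Y=0.001031 on G[1,7]
R4: Y=0.0008475 on G[2,3]
C2: Y=0.000 on G[3,1]
C3: Y=0.000 on G[3,4]
R5: Y=0.9901 on G[3,6]
C4: Y=0.000 on G[2,0]
R6: Y=0.02770 on G[4,0]
R7: Y=0.006623 on G[3,5]
L1: row V0−V5=0, i_L1 at 0,5
R8: Y=0.001706 on G[7,5]
C5: Y=0.000 on G[0,5]
R9: Y=0.05319 on G[8,1]
R10: Y=0.6897 on G[6,2]
L2: row V7−V0=0, i_L2 at 7,0
C6: Y=0.000 on G[1,2]
R11: Y=0.0005682 on G[5,6]
I2: z[7]−=0.00765, z[6]+=0.00765
solve → V1=0.000, V2=59.59, V3=59.61, V4=-0.4136, V5=0.000, V6=59.59, V7=0.000, V8=0.000
aux → i_L1=-0.4286, i_L2=-0.4172

0.3948 A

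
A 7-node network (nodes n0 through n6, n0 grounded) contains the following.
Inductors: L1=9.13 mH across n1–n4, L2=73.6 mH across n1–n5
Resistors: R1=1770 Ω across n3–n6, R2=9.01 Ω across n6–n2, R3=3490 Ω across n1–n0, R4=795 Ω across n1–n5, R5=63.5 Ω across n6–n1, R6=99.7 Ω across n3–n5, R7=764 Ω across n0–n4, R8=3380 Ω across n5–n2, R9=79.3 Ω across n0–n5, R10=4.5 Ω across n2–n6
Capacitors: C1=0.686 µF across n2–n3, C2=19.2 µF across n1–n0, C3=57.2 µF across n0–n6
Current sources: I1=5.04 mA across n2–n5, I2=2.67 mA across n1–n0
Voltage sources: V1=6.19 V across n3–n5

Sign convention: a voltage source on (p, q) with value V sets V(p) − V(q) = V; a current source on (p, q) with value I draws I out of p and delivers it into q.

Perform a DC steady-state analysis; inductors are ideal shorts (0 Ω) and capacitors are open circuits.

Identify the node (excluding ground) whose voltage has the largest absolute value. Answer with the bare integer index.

Element admittances at DC:
  L1: short n1↔n4 (DC inductor)
  Y(R1) = 0.0005650 S between n3,n6
  Y(R2) = 0.1110 S between n6,n2
  Y(R3) = 0.0002865 S between n1,n0
  L2: short n1↔n5 (DC inductor)
  Y(R4) = 0.001258 S between n1,n5
  Y(R5) = 0.01575 S between n6,n1
  Y(R6) = 0.01003 S between n3,n5
  Y(R7) = 0.001309 S between n0,n4
  Y(C1) = 0.000 S between n2,n3
  I1: injects 0.00504 A into n5 (from n2)
  Y(R8) = 0.0002959 S between n5,n2
  Y(C2) = 0.000 S between n1,n0
  I2: injects 0.00267 A into n0 (from n1)
  Y(C3) = 0.000 S between n0,n6
  Y(R9) = 0.01261 S between n0,n5
  Y(R10) = 0.2222 S between n2,n6
  V1: constraint V(n3)−V(n5) = 6.19
Assemble and solve the 9×9 MNA system:
  V(n1)=-0.1880  V(n2)=-0.2956  V(n3)=6.002  V(n4)=-0.1880  V(n5)=-0.1880  V(n6)=-0.2806
  i(L1)=-0.0002460  i(L2)=-0.003829  i(V1)=-0.06564

3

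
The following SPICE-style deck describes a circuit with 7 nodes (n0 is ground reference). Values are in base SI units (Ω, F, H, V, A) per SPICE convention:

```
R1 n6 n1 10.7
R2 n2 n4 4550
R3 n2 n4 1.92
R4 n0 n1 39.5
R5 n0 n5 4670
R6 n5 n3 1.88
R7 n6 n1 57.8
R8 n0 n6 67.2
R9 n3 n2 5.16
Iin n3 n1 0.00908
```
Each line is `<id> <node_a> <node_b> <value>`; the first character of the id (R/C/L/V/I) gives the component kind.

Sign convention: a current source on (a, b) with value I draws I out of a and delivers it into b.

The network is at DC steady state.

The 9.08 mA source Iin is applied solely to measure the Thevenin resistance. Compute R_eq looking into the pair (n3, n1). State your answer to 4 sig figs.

R_eq = 4698. Ω

Apply KCL at each of the 6 non-ground nodes and solve the resulting linear system.
Node n1: branches {R1, R4, R7, Iin} → V_1 = 0.2362
Node n2: branches {R2, R3, R9} → V_2 = -42.42
Node n3: branches {R6, R9, Iin} → V_3 = -42.42
Node n4: branches {R2, R3} → V_4 = -42.42
Node n5: branches {R5, R6} → V_5 = -42.40
Node n6: branches {R1, R7, R8} → V_6 = 0.2083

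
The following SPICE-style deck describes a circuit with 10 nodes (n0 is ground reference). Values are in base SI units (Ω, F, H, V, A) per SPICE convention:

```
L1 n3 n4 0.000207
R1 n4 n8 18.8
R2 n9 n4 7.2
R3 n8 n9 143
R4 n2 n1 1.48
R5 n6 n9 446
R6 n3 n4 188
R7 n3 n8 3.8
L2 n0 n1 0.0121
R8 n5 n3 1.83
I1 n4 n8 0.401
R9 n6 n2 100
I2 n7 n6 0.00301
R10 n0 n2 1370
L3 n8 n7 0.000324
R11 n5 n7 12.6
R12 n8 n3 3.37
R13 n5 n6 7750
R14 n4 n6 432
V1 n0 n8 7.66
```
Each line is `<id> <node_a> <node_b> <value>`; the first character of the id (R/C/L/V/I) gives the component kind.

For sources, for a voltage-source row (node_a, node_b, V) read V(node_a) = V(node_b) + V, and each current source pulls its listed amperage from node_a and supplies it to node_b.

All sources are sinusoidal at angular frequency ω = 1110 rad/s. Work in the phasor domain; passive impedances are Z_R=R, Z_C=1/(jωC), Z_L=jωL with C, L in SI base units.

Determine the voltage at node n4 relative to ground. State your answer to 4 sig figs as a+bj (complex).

-8.205-0.07452j V

Element admittances at ω=1110 rad/s:
  Y(L1) = 0.000-4.352j S between n3,n4
  Y(R1) = 0.05319+0.000j S between n4,n8
  Y(R2) = 0.1389+0.000j S between n9,n4
  Y(R3) = 0.006993+0.000j S between n8,n9
  Y(R4) = 0.6757+0.000j S between n2,n1
  Y(R5) = 0.002242+0.000j S between n6,n9
  Y(R6) = 0.005319+0.000j S between n3,n4
  Y(R7) = 0.2632+0.000j S between n3,n8
  Y(L2) = 0.000-0.07445j S between n0,n1
  Y(R8) = 0.5464+0.000j S between n5,n3
  I1: injects 0.401 A into n8 (from n4)
  Y(R9) = 0.01000+0.000j S between n6,n2
  I2: injects 0.00301 A into n6 (from n7)
  Y(R10) = 0.0007299+0.000j S between n0,n2
  Y(L3) = 0.000-2.781j S between n8,n7
  Y(R11) = 0.07937+0.000j S between n5,n7
  Y(R12) = 0.2967+0.000j S between n8,n3
  Y(R13) = 0.0001290+0.000j S between n5,n6
  Y(R14) = 0.002315+0.000j S between n4,n6
  V1: constraint V(n0)−V(n8) = 7.66
Assemble and solve the 10×10 MNA system:
  V(n1)=-0.01364-0.3191j  V(n2)=-0.04881-0.3176j  V(n3)=-8.204+0.004270j  V(n4)=-8.205-0.07452j  V(n5)=-8.134+0.001827j  V(n6)=-2.428-0.2392j  V(n7)=-7.660-0.01460j  V(n8)=-7.660+0.000j  V(n9)=-8.092-0.07350j
  i(V1)=-0.02380+0.0007840j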